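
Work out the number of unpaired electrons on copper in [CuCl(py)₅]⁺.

1

Ligand charges: each chloride is −1; pyridine is neutral. With an overall charge of +1 the copper centre must be in the +2 oxidation state.
Cu sits in group 11, so the d-electron count is 11 − 2 = 9.
In an octahedral field the d⁹ configuration is t₂g⁶e_g³ (only one arrangement possible), giving 1 unpaired electron.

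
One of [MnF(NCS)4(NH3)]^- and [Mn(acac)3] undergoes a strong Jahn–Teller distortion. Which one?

[Mn(acac)3]

[MnF(NCS)4(NH3)]^-: Each fluoride is −1; each isothiocyanate is −1; ammonia is neutral; balancing the −1 overall charge requires Mn(IV). Mn sits in group 7, so the d-electron count is 7 − 4 = 3. The d³ configuration leaves the e_g set evenly filled (or empty) — no strong Jahn–Teller driving force.
[Mn(acac)3]: Each acetylacetonate is −1; balancing the 0 overall charge requires Mn(III). Manganese is a group-7 element; Mn(III) is therefore d⁴. Acetylacetonate is a weak-field ligand for a first-row metal, so the complex is high-spin. The t₂g³e_g¹ (high-spin) configuration has an unevenly filled e_g set; the Jahn–Teller theorem predicts a tetragonal distortion (typically axial elongation) to lift the degeneracy.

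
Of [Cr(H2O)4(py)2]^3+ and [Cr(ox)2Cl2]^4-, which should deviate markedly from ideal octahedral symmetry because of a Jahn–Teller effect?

[Cr(ox)2Cl2]^4-

[Cr(H2O)4(py)2]^3+: Water is neutral; pyridine is neutral; balancing the +3 overall charge requires Cr(III). Group 6 minus oxidation state 3 gives a d³ configuration. The d³ configuration leaves the e_g set evenly filled (or empty) — no strong Jahn–Teller driving force.
[Cr(ox)2Cl2]^4-: Ligand charges: each oxalate is −2; each chloride is −1. With an overall charge of −4 the chromium centre must be in the +2 oxidation state. Chromium is a group-6 element; Cr(II) is therefore d⁴. Chloride and oxalate are weak-field ligands for a first-row metal, so the complex is high-spin. The t₂g³e_g¹ (high-spin) configuration has an unevenly filled e_g set; the Jahn–Teller theorem predicts a tetragonal distortion (typically axial elongation) to lift the degeneracy.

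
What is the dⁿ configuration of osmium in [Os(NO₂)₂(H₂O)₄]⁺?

d⁵

Ligand charges: each nitro (N-bound nitrite) is −1; water is neutral. With an overall charge of +1 the osmium centre must be in the +3 oxidation state.
Group 8 minus oxidation state 3 gives a d⁵ configuration.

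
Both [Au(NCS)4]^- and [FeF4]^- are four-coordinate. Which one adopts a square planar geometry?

For [Au(NCS)4]^-: Each isothiocyanate is −1; balancing the −1 overall charge requires Au(III). Group 11 minus oxidation state 3 gives a d⁸ configuration. A 5d d⁸ ion has a large crystal-field splitting; square planar leaves the high-energy d_{x²−y²} orbital empty and maximises CFSE. → square planar.
For [FeF4]^-: Each fluoride is −1; balancing the −1 overall charge requires Fe(III). Group 8 minus oxidation state 3 gives a d⁵ configuration. A high-spin d⁵ ion has zero CFSE in either geometry, so four ligands adopt the sterically favoured tetrahedral geometry. → tetrahedral.

[Au(NCS)4]^-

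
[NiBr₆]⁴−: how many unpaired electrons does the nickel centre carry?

Summing ligand charges against the −4 overall charge gives an oxidation state of +2 for nickel.
Ni sits in group 10, so the d-electron count is 10 − 2 = 8.
In an octahedral field the d⁸ configuration is t₂g⁶e_g² (only one arrangement possible), giving 2 unpaired electrons.

2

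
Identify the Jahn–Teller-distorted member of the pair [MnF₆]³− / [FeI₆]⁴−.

[MnF₆]³−: Summing ligand charges against the −3 overall charge gives an oxidation state of +3 for manganese. Mn sits in group 7, so the d-electron count is 7 − 3 = 4. Fluoride is a weak-field ligand for a first-row metal, so the complex is high-spin. The t₂g³e_g¹ (high-spin) configuration has an unevenly filled e_g set; the Jahn–Teller theorem predicts a tetragonal distortion (typically axial elongation) to lift the degeneracy.
[FeI₆]⁴−: Summing ligand charges against the −4 overall charge gives an oxidation state of +2 for iron. Iron is a group-8 element; Fe(II) is therefore d⁶. Iodide is a weak-field ligand for a first-row metal, so the complex is high-spin. The d⁶ configuration leaves the e_g set evenly filled (or empty) — no strong Jahn–Teller driving force.

[MnF₆]³−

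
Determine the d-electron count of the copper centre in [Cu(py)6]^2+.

Ligand charges: pyridine is neutral. With an overall charge of +2 the copper centre must be in the +2 oxidation state.
Cu sits in group 11, so the d-electron count is 11 − 2 = 9.

d9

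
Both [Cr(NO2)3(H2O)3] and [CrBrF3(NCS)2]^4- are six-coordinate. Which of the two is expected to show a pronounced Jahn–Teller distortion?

[CrBrF3(NCS)2]^4-

[Cr(NO2)3(H2O)3]: Ligand charges: each nitro (N-bound nitrite) is −1; water is neutral. With an overall charge of 0 the chromium centre must be in the +3 oxidation state. Group 6 minus oxidation state 3 gives a d³ configuration. The d³ configuration leaves the e_g set evenly filled (or empty) — no strong Jahn–Teller driving force.
[CrBrF3(NCS)2]^4-: Ligand charges: each bromide is −1; each fluoride is −1; each isothiocyanate is −1. With an overall charge of −4 the chromium centre must be in the +2 oxidation state. Cr sits in group 6, so the d-electron count is 6 − 2 = 4. Bromide, fluoride, and isothiocyanate are weak-field ligands for a first-row metal, so the complex is high-spin. The t₂g³e_g¹ (high-spin) configuration has an unevenly filled e_g set; the Jahn–Teller theorem predicts a tetragonal distortion (typically axial elongation) to lift the degeneracy.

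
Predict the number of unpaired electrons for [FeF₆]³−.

5 unpaired electrons

Ligand charges: each fluoride is −1. With an overall charge of −3 the iron centre must be in the +3 oxidation state.
Fe sits in group 8, so the d-electron count is 8 − 3 = 5.
The spin state decides the count: Fluoride is a weak-field ligand for a first-row metal, so the complex is high-spin.
An octahedral high-spin d⁵ ion is t₂g³e_g², giving 5 unpaired electrons.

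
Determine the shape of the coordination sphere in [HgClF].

Summing ligand charges against the 0 overall charge gives an oxidation state of +2 for mercury.
Mercury is a group-12 element; Hg(II) is therefore d¹⁰.
Coordination number: 2.
A d¹⁰ ion with only two ligands adopts a linear arrangement (sp hybridisation; no CFSE preference).

linear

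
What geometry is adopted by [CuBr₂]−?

linear

Each bromide is −1; balancing the −1 overall charge requires Cu(I).
Copper is a group-11 element; Cu(I) is therefore d¹⁰.
With 2 monodentate ligands the coordination number is 2.
A d¹⁰ ion with only two ligands adopts a linear arrangement (sp hybridisation; no CFSE preference).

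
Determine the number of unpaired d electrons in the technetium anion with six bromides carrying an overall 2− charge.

Summing ligand charges against the −2 overall charge gives an oxidation state of +4 for technetium.
Group 7 minus oxidation state 4 gives a d³ configuration.
In an octahedral field the d³ configuration is t₂g³e_g⁰ (only one arrangement possible), giving 3 unpaired electrons.

3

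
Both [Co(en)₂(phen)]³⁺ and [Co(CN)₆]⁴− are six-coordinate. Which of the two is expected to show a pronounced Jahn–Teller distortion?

[Co(en)₂(phen)]³⁺: Ethylenediamine is neutral; 1,10-phenanthroline is neutral; balancing the +3 overall charge requires Co(III). Cobalt is a group-9 element; Co(III) is therefore d⁶. Co(III) has an exceptionally large octahedral splitting and is low-spin with essentially every ligand except fluoride. The d⁶ configuration leaves the e_g set evenly filled (or empty) — no strong Jahn–Teller driving force.
[Co(CN)₆]⁴−: Ligand charges: each cyanide is −1. With an overall charge of −4 the cobalt centre must be in the +2 oxidation state. Group 9 minus oxidation state 2 gives a d⁷ configuration. Cyanide is a strong-field ligand (high in the spectrochemical series) for a first-row metal, so the complex is low-spin. The t₂g⁶e_g¹ (low-spin) configuration has an unevenly filled e_g set; the Jahn–Teller theorem predicts a tetragonal distortion (typically axial elongation) to lift the degeneracy.

[Co(CN)₆]⁴−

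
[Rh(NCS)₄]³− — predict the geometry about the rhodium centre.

Each isothiocyanate is −1; balancing the −3 overall charge requires Rh(I).
Rhodium is a group-9 element; Rh(I) is therefore d⁸.
Coordination number: 4.
A 4d d⁸ ion has a large crystal-field splitting; square planar leaves the high-energy d_{x²−y²} orbital empty and maximises CFSE.

square planar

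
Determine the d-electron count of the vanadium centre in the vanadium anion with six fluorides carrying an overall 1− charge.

Each fluoride is −1; balancing the −1 overall charge requires V(V).
V sits in group 5, so the d-electron count is 5 − 5 = 0.

d⁰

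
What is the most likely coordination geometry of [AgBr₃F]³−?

Summing ligand charges against the −3 overall charge gives an oxidation state of +1 for silver.
Silver is a group-11 element; Ag(I) is therefore d¹⁰.
With 4 monodentate ligands the coordination number is 4.
A d¹⁰ ion has no crystal-field stabilisation preference between square planar and tetrahedral, so four ligands adopt the sterically favoured tetrahedral geometry.

tetrahedral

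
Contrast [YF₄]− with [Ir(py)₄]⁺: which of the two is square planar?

[Ir(py)₄]⁺

For [YF₄]−: Each fluoride is −1; balancing the −1 overall charge requires Y(III). Yttrium is a group-3 element; Y(III) is therefore d⁰. A d⁰ ion has no crystal-field stabilisation preference between square planar and tetrahedral, so four ligands adopt the sterically favoured tetrahedral geometry. → tetrahedral.
For [Ir(py)₄]⁺: Ligand charges: pyridine is neutral. With an overall charge of +1 the iridium centre must be in the +1 oxidation state. Iridium is a group-9 element; Ir(I) is therefore d⁸. A 5d d⁸ ion has a large crystal-field splitting; square planar leaves the high-energy d_{x²−y²} orbital empty and maximises CFSE. → square planar.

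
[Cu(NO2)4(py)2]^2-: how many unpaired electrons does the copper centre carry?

Summing ligand charges against the −2 overall charge gives an oxidation state of +2 for copper.
Cu sits in group 11, so the d-electron count is 11 − 2 = 9.
In an octahedral field the d⁹ configuration is t₂g⁶e_g³ (only one arrangement possible), giving 1 unpaired electron.

1 unpaired electron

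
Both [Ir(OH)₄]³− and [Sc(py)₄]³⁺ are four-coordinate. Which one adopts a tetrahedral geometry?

[Sc(py)₄]³⁺

For [Ir(OH)₄]³−: Summing ligand charges against the −3 overall charge gives an oxidation state of +1 for iridium. Group 9 minus oxidation state 1 gives a d⁸ configuration. A 5d d⁸ ion has a large crystal-field splitting; square planar leaves the high-energy d_{x²−y²} orbital empty and maximises CFSE. → square planar.
For [Sc(py)₄]³⁺: Summing ligand charges against the +3 overall charge gives an oxidation state of +3 for scandium. Sc sits in group 3, so the d-electron count is 3 − 3 = 0. A d⁰ ion has no crystal-field stabilisation preference between square planar and tetrahedral, so four ligands adopt the sterically favoured tetrahedral geometry. → tetrahedral.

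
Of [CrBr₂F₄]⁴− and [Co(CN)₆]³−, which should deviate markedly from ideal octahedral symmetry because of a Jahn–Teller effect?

[CrBr₂F₄]⁴−: Ligand charges: each bromide is −1; each fluoride is −1. With an overall charge of −4 the chromium centre must be in the +2 oxidation state. Cr sits in group 6, so the d-electron count is 6 − 2 = 4. Bromide and fluoride are weak-field ligands for a first-row metal, so the complex is high-spin. The t₂g³e_g¹ (high-spin) configuration has an unevenly filled e_g set; the Jahn–Teller theorem predicts a tetragonal distortion (typically axial elongation) to lift the degeneracy.
[Co(CN)₆]³−: Summing ligand charges against the −3 overall charge gives an oxidation state of +3 for cobalt. Group 9 minus oxidation state 3 gives a d⁶ configuration. Co(III) has an exceptionally large octahedral splitting and is low-spin with essentially every ligand except fluoride. The d⁶ configuration leaves the e_g set evenly filled (or empty) — no strong Jahn–Teller driving force.

[CrBr₂F₄]⁴−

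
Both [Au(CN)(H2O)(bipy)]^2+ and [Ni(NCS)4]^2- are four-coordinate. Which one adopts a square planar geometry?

[Au(CN)(H2O)(bipy)]^2+

For [Au(CN)(H2O)(bipy)]^2+: Summing ligand charges against the +2 overall charge gives an oxidation state of +3 for gold. Group 11 minus oxidation state 3 gives a d⁸ configuration. A 5d d⁸ ion has a large crystal-field splitting; square planar leaves the high-energy d_{x²−y²} orbital empty and maximises CFSE. → square planar.
For [Ni(NCS)4]^2-: Each isothiocyanate is −1; balancing the −2 overall charge requires Ni(II). Ni sits in group 10, so the d-electron count is 10 − 2 = 8. Isothiocyanate is a weak-field ligand. With weak-field ligands the CFSE gain from square planar is small, so a 3d d⁸ ion takes the sterically preferred tetrahedral geometry. → tetrahedral.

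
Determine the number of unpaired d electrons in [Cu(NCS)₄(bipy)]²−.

Each isothiocyanate is −1; 2,2′-bipyridine is neutral; balancing the −2 overall charge requires Cu(II).
Copper is a group-11 element; Cu(II) is therefore d⁹.
Counting donor atoms: 4×isothiocyanate (monodentate) → 4 donors; 1×2,2′-bipyridine (bidentate) → 2 donors. Coordination number = 6.
In an octahedral field the d⁹ configuration is t₂g⁶e_g³ (only one arrangement possible), giving 1 unpaired electron.

1 unpaired electron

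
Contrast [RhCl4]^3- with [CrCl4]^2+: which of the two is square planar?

For [RhCl4]^3-: Each chloride is −1; balancing the −3 overall charge requires Rh(I). Rhodium is a group-9 element; Rh(I) is therefore d⁸. A 4d d⁸ ion has a large crystal-field splitting; square planar leaves the high-energy d_{x²−y²} orbital empty and maximises CFSE. → square planar.
For [CrCl4]^2+: Ligand charges: each chloride is −1. With an overall charge of +2 the chromium centre must be in the +6 oxidation state. Group 6 minus oxidation state 6 gives a d⁰ configuration. A d⁰ ion has no crystal-field stabilisation preference between square planar and tetrahedral, so four ligands adopt the sterically favoured tetrahedral geometry. → tetrahedral.

[RhCl4]^3-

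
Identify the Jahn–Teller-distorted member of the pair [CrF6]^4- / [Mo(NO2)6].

[CrF6]^4-

[CrF6]^4-: Ligand charges: each fluoride is −1. With an overall charge of −4 the chromium centre must be in the +2 oxidation state. Cr sits in group 6, so the d-electron count is 6 − 2 = 4. Fluoride is a weak-field ligand for a first-row metal, so the complex is high-spin. The t₂g³e_g¹ (high-spin) configuration has an unevenly filled e_g set; the Jahn–Teller theorem predicts a tetragonal distortion (typically axial elongation) to lift the degeneracy.
[Mo(NO2)6]: Ligand charges: each nitro (N-bound nitrite) is −1. With an overall charge of 0 the molybdenum centre must be in the +6 oxidation state. Group 6 minus oxidation state 6 gives a d⁰ configuration. The d⁰ configuration leaves the e_g set evenly filled (or empty) — no strong Jahn–Teller driving force.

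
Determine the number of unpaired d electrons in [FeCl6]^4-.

Ligand charges: each chloride is −1. With an overall charge of −4 the iron centre must be in the +2 oxidation state.
Fe sits in group 8, so the d-electron count is 8 − 2 = 6.
The spin state decides the count: Chloride is a weak-field ligand for a first-row metal, so the complex is high-spin.
An octahedral high-spin d⁶ ion is t₂g⁴e_g², giving 4 unpaired electrons.

4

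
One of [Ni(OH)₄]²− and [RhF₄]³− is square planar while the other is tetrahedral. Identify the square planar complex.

[RhF₄]³−

For [Ni(OH)₄]²−: Each hydroxide is −1; balancing the −2 overall charge requires Ni(II). Group 10 minus oxidation state 2 gives a d⁸ configuration. Hydroxide is a weak-field ligand. With weak-field ligands the CFSE gain from square planar is small, so a 3d d⁸ ion takes the sterically preferred tetrahedral geometry. → tetrahedral.
For [RhF₄]³−: Ligand charges: each fluoride is −1. With an overall charge of −3 the rhodium centre must be in the +1 oxidation state. Rh sits in group 9, so the d-electron count is 9 − 1 = 8. A 4d d⁸ ion has a large crystal-field splitting; square planar leaves the high-energy d_{x²−y²} orbital empty and maximises CFSE. → square planar.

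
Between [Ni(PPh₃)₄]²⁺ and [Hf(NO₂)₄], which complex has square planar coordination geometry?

For [Ni(PPh₃)₄]²⁺: Triphenylphosphine is neutral; balancing the +2 overall charge requires Ni(II). Ni sits in group 10, so the d-electron count is 10 − 2 = 8. Triphenylphosphine is a strong-field ligand (high in the spectrochemical series). A 3d d⁸ ion with strong-field ligands gains enough CFSE to favour square planar over tetrahedral. → square planar.
For [Hf(NO₂)₄]: Each nitro (N-bound nitrite) is −1; balancing the 0 overall charge requires Hf(IV). Hafnium is a group-4 element; Hf(IV) is therefore d⁰. A d⁰ ion has no crystal-field stabilisation preference between square planar and tetrahedral, so four ligands adopt the sterically favoured tetrahedral geometry. → tetrahedral.

[Ni(PPh₃)₄]²⁺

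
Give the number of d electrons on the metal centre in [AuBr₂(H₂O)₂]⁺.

d⁸

Summing ligand charges against the +1 overall charge gives an oxidation state of +3 for gold.
Au sits in group 11, so the d-electron count is 11 − 3 = 8.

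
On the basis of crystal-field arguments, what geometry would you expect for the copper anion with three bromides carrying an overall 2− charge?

Ligand charges: each bromide is −1. With an overall charge of −2 the copper centre must be in the +1 oxidation state.
Group 11 minus oxidation state 1 gives a d¹⁰ configuration.
Coordination number: 3.
Three ligands around a d¹⁰ centre minimise repulsion in a trigonal-planar arrangement.

trigonal planar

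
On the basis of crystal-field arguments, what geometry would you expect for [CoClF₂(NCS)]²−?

tetrahedral

Ligand charges: each chloride is −1; each fluoride is −1; each isothiocyanate is −1. With an overall charge of −2 the cobalt centre must be in the +2 oxidation state.
Group 9 minus oxidation state 2 gives a d⁷ configuration.
Coordination number: 4.
Chloride, fluoride, and isothiocyanate are weak-field ligands.
For a high-spin 3d d⁷ ion with weak-field ligands the small Δₜ gives little square-planar CFSE advantage, so four ligands adopt the sterically favoured tetrahedral geometry.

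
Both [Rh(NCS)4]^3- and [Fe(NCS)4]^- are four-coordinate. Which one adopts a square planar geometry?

[Rh(NCS)4]^3-

For [Rh(NCS)4]^3-: Each isothiocyanate is −1; balancing the −3 overall charge requires Rh(I). Group 9 minus oxidation state 1 gives a d⁸ configuration. A 4d d⁸ ion has a large crystal-field splitting; square planar leaves the high-energy d_{x²−y²} orbital empty and maximises CFSE. → square planar.
For [Fe(NCS)4]^-: Each isothiocyanate is −1; balancing the −1 overall charge requires Fe(III). Iron is a group-8 element; Fe(III) is therefore d⁵. A high-spin d⁵ ion has zero CFSE in either geometry, so four ligands adopt the sterically favoured tetrahedral geometry. → tetrahedral.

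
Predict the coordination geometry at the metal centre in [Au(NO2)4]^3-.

tetrahedral

Each nitro (N-bound nitrite) is −1; balancing the −3 overall charge requires Au(I).
Group 11 minus oxidation state 1 gives a d¹⁰ configuration.
Coordination number: 4.
A d¹⁰ ion has no crystal-field stabilisation preference between square planar and tetrahedral, so four ligands adopt the sterically favoured tetrahedral geometry.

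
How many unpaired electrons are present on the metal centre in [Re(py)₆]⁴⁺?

Ligand charges: pyridine is neutral. With an overall charge of +4 the rhenium centre must be in the +4 oxidation state.
Rhenium is a group-7 element; Re(IV) is therefore d³.
In an octahedral field the d³ configuration is t₂g³e_g⁰ (only one arrangement possible), giving 3 unpaired electrons.

3 unpaired electrons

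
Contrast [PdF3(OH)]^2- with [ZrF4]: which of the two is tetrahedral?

[ZrF4]

For [PdF3(OH)]^2-: Each fluoride is −1; each hydroxide is −1; balancing the −2 overall charge requires Pd(II). Group 10 minus oxidation state 2 gives a d⁸ configuration. A 4d d⁸ ion has a large crystal-field splitting; square planar leaves the high-energy d_{x²−y²} orbital empty and maximises CFSE. → square planar.
For [ZrF4]: Each fluoride is −1; balancing the 0 overall charge requires Zr(IV). Group 4 minus oxidation state 4 gives a d⁰ configuration. A d⁰ ion has no crystal-field stabilisation preference between square planar and tetrahedral, so four ligands adopt the sterically favoured tetrahedral geometry. → tetrahedral.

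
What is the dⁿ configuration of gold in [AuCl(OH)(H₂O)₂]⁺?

d⁸

Each chloride is −1; each hydroxide is −1; water is neutral; balancing the +1 overall charge requires Au(III).
Au sits in group 11, so the d-electron count is 11 − 3 = 8.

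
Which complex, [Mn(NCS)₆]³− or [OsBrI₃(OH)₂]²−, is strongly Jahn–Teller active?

[Mn(NCS)₆]³−

[Mn(NCS)₆]³−: Ligand charges: each isothiocyanate is −1. With an overall charge of −3 the manganese centre must be in the +3 oxidation state. Manganese is a group-7 element; Mn(III) is therefore d⁴. Isothiocyanate is a weak-field ligand for a first-row metal, so the complex is high-spin. The t₂g³e_g¹ (high-spin) configuration has an unevenly filled e_g set; the Jahn–Teller theorem predicts a tetragonal distortion (typically axial elongation) to lift the degeneracy.
[OsBrI₃(OH)₂]²−: Ligand charges: each bromide is −1; each iodide is −1; each hydroxide is −1. With an overall charge of −2 the osmium centre must be in the +4 oxidation state. Os sits in group 8, so the d-electron count is 8 − 4 = 4. A 5d ion has a large Δₒ and is invariably low-spin. The d⁴ configuration leaves the e_g set evenly filled (or empty) — no strong Jahn–Teller driving force.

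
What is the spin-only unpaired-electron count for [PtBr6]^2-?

Summing ligand charges against the −2 overall charge gives an oxidation state of +4 for platinum.
Platinum is a group-10 element; Pt(IV) is therefore d⁶.
The spin state decides the count: a 5d ion has a large Δₒ and is invariably low-spin.
An octahedral low-spin d⁶ ion is t₂g⁶e_g⁰, giving 0 unpaired electrons.

0 unpaired electrons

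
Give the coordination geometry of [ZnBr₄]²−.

Each bromide is −1; balancing the −2 overall charge requires Zn(II).
Group 12 minus oxidation state 2 gives a d¹⁰ configuration.
Coordination number: 4.
A d¹⁰ ion has no crystal-field stabilisation preference between square planar and tetrahedral, so four ligands adopt the sterically favoured tetrahedral geometry.

tetrahedral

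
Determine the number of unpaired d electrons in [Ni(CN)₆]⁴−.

Ligand charges: each cyanide is −1. With an overall charge of −4 the nickel centre must be in the +2 oxidation state.
Group 10 minus oxidation state 2 gives a d⁸ configuration.
In an octahedral field the d⁸ configuration is t₂g⁶e_g² (only one arrangement possible), giving 2 unpaired electrons.

2 unpaired electrons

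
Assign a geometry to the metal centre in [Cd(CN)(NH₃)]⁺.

linear

Ligand charges: each cyanide is −1; ammonia is neutral. With an overall charge of +1 the cadmium centre must be in the +2 oxidation state.
Group 12 minus oxidation state 2 gives a d¹⁰ configuration.
With 2 monodentate ligands the coordination number is 2.
A d¹⁰ ion with only two ligands adopts a linear arrangement (sp hybridisation; no CFSE preference).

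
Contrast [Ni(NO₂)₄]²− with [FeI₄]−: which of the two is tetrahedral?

For [Ni(NO₂)₄]²−: Summing ligand charges against the −2 overall charge gives an oxidation state of +2 for nickel. Ni sits in group 10, so the d-electron count is 10 − 2 = 8. Nitro (N-bound nitrite) is a strong-field ligand (high in the spectrochemical series). A 3d d⁸ ion with strong-field ligands gains enough CFSE to favour square planar over tetrahedral. → square planar.
For [FeI₄]−: Summing ligand charges against the −1 overall charge gives an oxidation state of +3 for iron. Group 8 minus oxidation state 3 gives a d⁵ configuration. A high-spin d⁵ ion has zero CFSE in either geometry, so four ligands adopt the sterically favoured tetrahedral geometry. → tetrahedral.

[FeI₄]−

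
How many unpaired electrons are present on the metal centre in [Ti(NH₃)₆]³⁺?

1

Summing ligand charges against the +3 overall charge gives an oxidation state of +3 for titanium.
Group 4 minus oxidation state 3 gives a d¹ configuration.
In an octahedral field the d¹ configuration is t₂g¹e_g⁰ (only one arrangement possible), giving 1 unpaired electron.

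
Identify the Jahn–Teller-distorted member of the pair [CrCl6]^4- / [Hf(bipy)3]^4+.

[CrCl6]^4-: Summing ligand charges against the −4 overall charge gives an oxidation state of +2 for chromium. Group 6 minus oxidation state 2 gives a d⁴ configuration. Chloride is a weak-field ligand for a first-row metal, so the complex is high-spin. The t₂g³e_g¹ (high-spin) configuration has an unevenly filled e_g set; the Jahn–Teller theorem predicts a tetragonal distortion (typically axial elongation) to lift the degeneracy.
[Hf(bipy)3]^4+: 2,2′-bipyridine is neutral; balancing the +4 overall charge requires Hf(IV). Hafnium is a group-4 element; Hf(IV) is therefore d⁰. The d⁰ configuration leaves the e_g set evenly filled (or empty) — no strong Jahn–Teller driving force.

[CrCl6]^4-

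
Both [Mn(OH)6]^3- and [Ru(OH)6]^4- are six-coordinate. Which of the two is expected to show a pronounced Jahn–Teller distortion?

[Mn(OH)6]^3-: Each hydroxide is −1; balancing the −3 overall charge requires Mn(III). Manganese is a group-7 element; Mn(III) is therefore d⁴. Hydroxide is a weak-field ligand for a first-row metal, so the complex is high-spin. The t₂g³e_g¹ (high-spin) configuration has an unevenly filled e_g set; the Jahn–Teller theorem predicts a tetragonal distortion (typically axial elongation) to lift the degeneracy.
[Ru(OH)6]^4-: Each hydroxide is −1; balancing the −4 overall charge requires Ru(II). Ruthenium is a group-8 element; Ru(II) is therefore d⁶. A 4d ion has a large Δₒ and is invariably low-spin. The d⁶ configuration leaves the e_g set evenly filled (or empty) — no strong Jahn–Teller driving force.

[Mn(OH)6]^3-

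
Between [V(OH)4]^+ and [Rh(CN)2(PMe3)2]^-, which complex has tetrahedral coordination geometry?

For [V(OH)4]^+: Ligand charges: each hydroxide is −1. With an overall charge of +1 the vanadium centre must be in the +5 oxidation state. Vanadium is a group-5 element; V(V) is therefore d⁰. A d⁰ ion has no crystal-field stabilisation preference between square planar and tetrahedral, so four ligands adopt the sterically favoured tetrahedral geometry. → tetrahedral.
For [Rh(CN)2(PMe3)2]^-: Summing ligand charges against the −1 overall charge gives an oxidation state of +1 for rhodium. Rh sits in group 9, so the d-electron count is 9 − 1 = 8. A 4d d⁸ ion has a large crystal-field splitting; square planar leaves the high-energy d_{x²−y²} orbital empty and maximises CFSE. → square planar.

[V(OH)4]^+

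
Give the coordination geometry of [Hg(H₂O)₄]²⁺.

tetrahedral

Water is neutral; balancing the +2 overall charge requires Hg(II).
Hg sits in group 12, so the d-electron count is 12 − 2 = 10.
Coordination number: 4.
A d¹⁰ ion has no crystal-field stabilisation preference between square planar and tetrahedral, so four ligands adopt the sterically favoured tetrahedral geometry.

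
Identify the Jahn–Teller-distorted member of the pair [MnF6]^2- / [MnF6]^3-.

[MnF6]^2-: Ligand charges: each fluoride is −1. With an overall charge of −2 the manganese centre must be in the +4 oxidation state. Mn sits in group 7, so the d-electron count is 7 − 4 = 3. The d³ configuration leaves the e_g set evenly filled (or empty) — no strong Jahn–Teller driving force.
[MnF6]^3-: Each fluoride is −1; balancing the −3 overall charge requires Mn(III). Group 7 minus oxidation state 3 gives a d⁴ configuration. Fluoride is a weak-field ligand for a first-row metal, so the complex is high-spin. The t₂g³e_g¹ (high-spin) configuration has an unevenly filled e_g set; the Jahn–Teller theorem predicts a tetragonal distortion (typically axial elongation) to lift the degeneracy.

[MnF6]^3-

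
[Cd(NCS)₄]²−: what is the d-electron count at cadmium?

d¹⁰

Each isothiocyanate is −1; balancing the −2 overall charge requires Cd(II).
Cadmium is a group-12 element; Cd(II) is therefore d¹⁰.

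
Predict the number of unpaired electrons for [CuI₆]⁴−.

1

Summing ligand charges against the −4 overall charge gives an oxidation state of +2 for copper.
Cu sits in group 11, so the d-electron count is 11 − 2 = 9.
In an octahedral field the d⁹ configuration is t₂g⁶e_g³ (only one arrangement possible), giving 1 unpaired electron.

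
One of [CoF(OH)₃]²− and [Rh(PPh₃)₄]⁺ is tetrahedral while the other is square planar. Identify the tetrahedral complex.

[CoF(OH)₃]²−

For [CoF(OH)₃]²−: Summing ligand charges against the −2 overall charge gives an oxidation state of +2 for cobalt. Co sits in group 9, so the d-electron count is 9 − 2 = 7. For a high-spin 3d d⁷ ion with weak-field ligands the small Δₜ gives little square-planar CFSE advantage, so four ligands adopt the sterically favoured tetrahedral geometry. → tetrahedral.
For [Rh(PPh₃)₄]⁺: Triphenylphosphine is neutral; balancing the +1 overall charge requires Rh(I). Rh sits in group 9, so the d-electron count is 9 − 1 = 8. A 4d d⁸ ion has a large crystal-field splitting; square planar leaves the high-energy d_{x²−y²} orbital empty and maximises CFSE. → square planar.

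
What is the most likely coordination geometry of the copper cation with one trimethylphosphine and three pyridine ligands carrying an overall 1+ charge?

tetrahedral

Trimethylphosphine is neutral; pyridine is neutral; balancing the +1 overall charge requires Cu(I).
Group 11 minus oxidation state 1 gives a d¹⁰ configuration.
Coordination number: 4.
A d¹⁰ ion has no crystal-field stabilisation preference between square planar and tetrahedral, so four ligands adopt the sterically favoured tetrahedral geometry.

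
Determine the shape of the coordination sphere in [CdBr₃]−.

trigonal planar

Ligand charges: each bromide is −1. With an overall charge of −1 the cadmium centre must be in the +2 oxidation state.
Cadmium is a group-12 element; Cd(II) is therefore d¹⁰.
Coordination number: 3.
Three ligands around a d¹⁰ centre minimise repulsion in a trigonal-planar arrangement.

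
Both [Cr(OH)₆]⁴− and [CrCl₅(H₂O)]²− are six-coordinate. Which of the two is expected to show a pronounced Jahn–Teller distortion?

[Cr(OH)₆]⁴−

[Cr(OH)₆]⁴−: Each hydroxide is −1; balancing the −4 overall charge requires Cr(II). Group 6 minus oxidation state 2 gives a d⁴ configuration. Hydroxide is a weak-field ligand for a first-row metal, so the complex is high-spin. The t₂g³e_g¹ (high-spin) configuration has an unevenly filled e_g set; the Jahn–Teller theorem predicts a tetragonal distortion (typically axial elongation) to lift the degeneracy.
[CrCl₅(H₂O)]²−: Ligand charges: each chloride is −1; water is neutral. With an overall charge of −2 the chromium centre must be in the +3 oxidation state. Chromium is a group-6 element; Cr(III) is therefore d³. The d³ configuration leaves the e_g set evenly filled (or empty) — no strong Jahn–Teller driving force.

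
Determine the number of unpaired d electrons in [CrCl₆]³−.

3 unpaired electrons

Each chloride is −1; balancing the −3 overall charge requires Cr(III).
Chromium is a group-6 element; Cr(III) is therefore d³.
In an octahedral field the d³ configuration is t₂g³e_g⁰ (only one arrangement possible), giving 3 unpaired electrons.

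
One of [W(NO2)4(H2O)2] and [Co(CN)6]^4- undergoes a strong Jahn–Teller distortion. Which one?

[Co(CN)6]^4-

[W(NO2)4(H2O)2]: Ligand charges: each nitro (N-bound nitrite) is −1; water is neutral. With an overall charge of 0 the tungsten centre must be in the +4 oxidation state. Group 6 minus oxidation state 4 gives a d² configuration. The d² configuration leaves the e_g set evenly filled (or empty) — no strong Jahn–Teller driving force.
[Co(CN)6]^4-: Ligand charges: each cyanide is −1. With an overall charge of −4 the cobalt centre must be in the +2 oxidation state. Cobalt is a group-9 element; Co(II) is therefore d⁷. Cyanide is a strong-field ligand (high in the spectrochemical series) for a first-row metal, so the complex is low-spin. The t₂g⁶e_g¹ (low-spin) configuration has an unevenly filled e_g set; the Jahn–Teller theorem predicts a tetragonal distortion (typically axial elongation) to lift the degeneracy.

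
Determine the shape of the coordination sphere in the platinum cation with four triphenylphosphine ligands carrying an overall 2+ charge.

square planar

Summing ligand charges against the +2 overall charge gives an oxidation state of +2 for platinum.
Platinum is a group-10 element; Pt(II) is therefore d⁸.
With 4 monodentate ligands the coordination number is 4.
A 5d d⁸ ion has a large crystal-field splitting; square planar leaves the high-energy d_{x²−y²} orbital empty and maximises CFSE.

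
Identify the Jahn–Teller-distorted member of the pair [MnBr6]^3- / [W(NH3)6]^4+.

[MnBr6]^3-: Ligand charges: each bromide is −1. With an overall charge of −3 the manganese centre must be in the +3 oxidation state. Mn sits in group 7, so the d-electron count is 7 − 3 = 4. Bromide is a weak-field ligand for a first-row metal, so the complex is high-spin. The t₂g³e_g¹ (high-spin) configuration has an unevenly filled e_g set; the Jahn–Teller theorem predicts a tetragonal distortion (typically axial elongation) to lift the degeneracy.
[W(NH3)6]^4+: Ligand charges: ammonia is neutral. With an overall charge of +4 the tungsten centre must be in the +4 oxidation state. Tungsten is a group-6 element; W(IV) is therefore d². The d² configuration leaves the e_g set evenly filled (or empty) — no strong Jahn–Teller driving force.

[MnBr6]^3-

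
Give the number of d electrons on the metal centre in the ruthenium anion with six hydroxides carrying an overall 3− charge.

Summing ligand charges against the −3 overall charge gives an oxidation state of +3 for ruthenium.
Group 8 minus oxidation state 3 gives a d⁵ configuration.

d⁵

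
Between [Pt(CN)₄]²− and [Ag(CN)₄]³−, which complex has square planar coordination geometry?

For [Pt(CN)₄]²−: Each cyanide is −1; balancing the −2 overall charge requires Pt(II). Group 10 minus oxidation state 2 gives a d⁸ configuration. A 5d d⁸ ion has a large crystal-field splitting; square planar leaves the high-energy d_{x²−y²} orbital empty and maximises CFSE. → square planar.
For [Ag(CN)₄]³−: Ligand charges: each cyanide is −1. With an overall charge of −3 the silver centre must be in the +1 oxidation state. Silver is a group-11 element; Ag(I) is therefore d¹⁰. A d¹⁰ ion has no crystal-field stabilisation preference between square planar and tetrahedral, so four ligands adopt the sterically favoured tetrahedral geometry. → tetrahedral.

[Pt(CN)₄]²−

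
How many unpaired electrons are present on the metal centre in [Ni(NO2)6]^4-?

2 unpaired electrons

Ligand charges: each nitro (N-bound nitrite) is −1. With an overall charge of −4 the nickel centre must be in the +2 oxidation state.
Ni sits in group 10, so the d-electron count is 10 − 2 = 8.
In an octahedral field the d⁸ configuration is t₂g⁶e_g² (only one arrangement possible), giving 2 unpaired electrons.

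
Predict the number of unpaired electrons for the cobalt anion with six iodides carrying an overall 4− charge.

3 unpaired electrons

Each iodide is −1; balancing the −4 overall charge requires Co(II).
Co sits in group 9, so the d-electron count is 9 − 2 = 7.
The spin state decides the count: Iodide is a weak-field ligand for a first-row metal, so the complex is high-spin.
An octahedral high-spin d⁷ ion is t₂g⁵e_g², giving 3 unpaired electrons.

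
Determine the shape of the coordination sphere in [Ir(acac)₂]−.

Summing ligand charges against the −1 overall charge gives an oxidation state of +1 for iridium.
Group 9 minus oxidation state 1 gives a d⁸ configuration.
Counting donor atoms: 2×acetylacetonate (bidentate) → 4 donors. Coordination number = 4.
A 5d d⁸ ion has a large crystal-field splitting; square planar leaves the high-energy d_{x²−y²} orbital empty and maximises CFSE.

square planar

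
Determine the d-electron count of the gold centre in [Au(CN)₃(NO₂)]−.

Each cyanide is −1; each nitro (N-bound nitrite) is −1; balancing the −1 overall charge requires Au(III).
Au sits in group 11, so the d-electron count is 11 − 3 = 8.

d8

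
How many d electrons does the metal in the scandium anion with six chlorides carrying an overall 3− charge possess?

Each chloride is −1; balancing the −3 overall charge requires Sc(III).
Sc sits in group 3, so the d-electron count is 3 − 3 = 0.

d⁰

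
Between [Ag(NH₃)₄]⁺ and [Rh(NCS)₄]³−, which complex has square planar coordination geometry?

[Rh(NCS)₄]³−

For [Ag(NH₃)₄]⁺: Summing ligand charges against the +1 overall charge gives an oxidation state of +1 for silver. Silver is a group-11 element; Ag(I) is therefore d¹⁰. A d¹⁰ ion has no crystal-field stabilisation preference between square planar and tetrahedral, so four ligands adopt the sterically favoured tetrahedral geometry. → tetrahedral.
For [Rh(NCS)₄]³−: Ligand charges: each isothiocyanate is −1. With an overall charge of −3 the rhodium centre must be in the +1 oxidation state. Group 9 minus oxidation state 1 gives a d⁸ configuration. A 4d d⁸ ion has a large crystal-field splitting; square planar leaves the high-energy d_{x²−y²} orbital empty and maximises CFSE. → square planar.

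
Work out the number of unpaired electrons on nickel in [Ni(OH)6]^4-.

Ligand charges: each hydroxide is −1. With an overall charge of −4 the nickel centre must be in the +2 oxidation state.
Group 10 minus oxidation state 2 gives a d⁸ configuration.
In an octahedral field the d⁸ configuration is t₂g⁶e_g² (only one arrangement possible), giving 2 unpaired electrons.

2 unpaired electrons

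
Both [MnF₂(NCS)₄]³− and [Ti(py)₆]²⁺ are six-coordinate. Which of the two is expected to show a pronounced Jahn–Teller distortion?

[MnF₂(NCS)₄]³−

[MnF₂(NCS)₄]³−: Each fluoride is −1; each isothiocyanate is −1; balancing the −3 overall charge requires Mn(III). Manganese is a group-7 element; Mn(III) is therefore d⁴. Fluoride and isothiocyanate are weak-field ligands for a first-row metal, so the complex is high-spin. The t₂g³e_g¹ (high-spin) configuration has an unevenly filled e_g set; the Jahn–Teller theorem predicts a tetragonal distortion (typically axial elongation) to lift the degeneracy.
[Ti(py)₆]²⁺: Summing ligand charges against the +2 overall charge gives an oxidation state of +2 for titanium. Group 4 minus oxidation state 2 gives a d² configuration. The d² configuration leaves the e_g set evenly filled (or empty) — no strong Jahn–Teller driving force.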